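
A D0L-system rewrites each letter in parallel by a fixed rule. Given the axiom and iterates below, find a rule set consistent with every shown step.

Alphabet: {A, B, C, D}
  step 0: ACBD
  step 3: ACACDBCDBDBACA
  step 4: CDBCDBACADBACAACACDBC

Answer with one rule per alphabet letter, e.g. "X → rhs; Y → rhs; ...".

  step 3 ⇒ step 4: ACACDBCDBDBACA ⇒ C·DB·C·DB·AC·A·DB·AC·A·AC·A·C·DB·C
    A ↦ C
    B ↦ A
    C ↦ DB
    D ↦ AC

A->C, B->A, C->DB, D->AC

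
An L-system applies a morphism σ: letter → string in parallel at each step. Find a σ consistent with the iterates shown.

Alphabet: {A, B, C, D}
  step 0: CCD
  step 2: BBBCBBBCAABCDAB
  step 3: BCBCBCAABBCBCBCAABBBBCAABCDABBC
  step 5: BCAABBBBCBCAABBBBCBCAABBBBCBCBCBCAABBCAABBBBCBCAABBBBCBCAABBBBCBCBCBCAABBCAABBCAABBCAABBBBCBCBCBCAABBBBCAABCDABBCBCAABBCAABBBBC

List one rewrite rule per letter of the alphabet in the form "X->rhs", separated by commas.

  step 2 ⇒ step 3: BBBCBBBCAABCDAB ⇒ BC·BC·BC·AAB·BC·BC·BC·AAB·B·B·BC·AAB·CDA·B·BC
    A ↦ B
    B ↦ BC
    C ↦ AAB
    D ↦ CDA

A->B, B->BC, C->AAB, D->CDA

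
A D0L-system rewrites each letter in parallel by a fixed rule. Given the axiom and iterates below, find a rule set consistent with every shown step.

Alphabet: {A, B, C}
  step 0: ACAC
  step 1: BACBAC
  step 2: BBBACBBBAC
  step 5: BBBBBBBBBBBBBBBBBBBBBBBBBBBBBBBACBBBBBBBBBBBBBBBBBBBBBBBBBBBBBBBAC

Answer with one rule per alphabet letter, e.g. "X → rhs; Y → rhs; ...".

A->B, B->BB, C->AC

  step 1 ⇒ step 2: BACBAC ⇒ BB·B·AC·BB·B·AC
    A ↦ B
    B ↦ BB
    C ↦ AC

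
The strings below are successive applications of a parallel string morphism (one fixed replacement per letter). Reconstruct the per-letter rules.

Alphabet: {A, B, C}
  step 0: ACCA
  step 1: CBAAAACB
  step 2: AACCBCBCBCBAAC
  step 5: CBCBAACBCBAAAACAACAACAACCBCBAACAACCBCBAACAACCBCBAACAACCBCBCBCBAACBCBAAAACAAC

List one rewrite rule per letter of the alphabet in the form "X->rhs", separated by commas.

  step 1 ⇒ step 2: CBAAAACB ⇒ AA·C·CB·CB·CB·CB·AA·C
    A ↦ CB
    B ↦ C
    C ↦ AA

A->CB, B->C, C->AA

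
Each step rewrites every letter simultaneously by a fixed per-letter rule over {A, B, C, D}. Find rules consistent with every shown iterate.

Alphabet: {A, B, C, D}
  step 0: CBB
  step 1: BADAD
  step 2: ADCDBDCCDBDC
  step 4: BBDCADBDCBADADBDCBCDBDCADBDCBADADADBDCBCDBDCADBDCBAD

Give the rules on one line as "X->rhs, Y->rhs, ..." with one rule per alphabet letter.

A->CD, B->AD, C->B, D->BDC

  step 1 ⇒ step 2: BADAD ⇒ AD·CD·BDC·CD·BDC
    A ↦ CD
    B ↦ AD
    D ↦ BDC
  step 0 ⇒ step 1: CBB ⇒ B·AD·AD
    C ↦ B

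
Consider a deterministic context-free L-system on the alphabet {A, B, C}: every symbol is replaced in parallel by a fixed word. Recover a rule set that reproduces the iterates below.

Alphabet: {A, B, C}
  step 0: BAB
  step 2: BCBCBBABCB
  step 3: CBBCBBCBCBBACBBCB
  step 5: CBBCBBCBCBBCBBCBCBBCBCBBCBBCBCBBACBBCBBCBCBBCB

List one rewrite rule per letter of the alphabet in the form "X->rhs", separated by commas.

A->BA, B->CB, C->B

  step 2 ⇒ step 3: BCBCBBABCB ⇒ CB·B·CB·B·CB·CB·BA·CB·B·CB
    A ↦ BA
    B ↦ CB
    C ↦ B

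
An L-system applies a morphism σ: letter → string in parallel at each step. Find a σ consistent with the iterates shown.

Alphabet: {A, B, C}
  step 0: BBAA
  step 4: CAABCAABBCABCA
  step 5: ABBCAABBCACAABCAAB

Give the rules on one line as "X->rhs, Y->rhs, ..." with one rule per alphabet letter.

A->B, B->CA, C->A

  step 4 ⇒ step 5: CAABCAABBCABCA ⇒ A·B·B·CA·A·B·B·CA·CA·A·B·CA·A·B
    A ↦ B
    B ↦ CA
    C ↦ A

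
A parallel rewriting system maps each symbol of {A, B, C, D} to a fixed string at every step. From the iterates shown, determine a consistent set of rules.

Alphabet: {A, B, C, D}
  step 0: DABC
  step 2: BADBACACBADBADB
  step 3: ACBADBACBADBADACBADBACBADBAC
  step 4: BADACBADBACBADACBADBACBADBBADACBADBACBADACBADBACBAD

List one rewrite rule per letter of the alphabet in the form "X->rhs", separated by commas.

  step 3 ⇒ step 4: ACBADBACBADBADACBADBACBADBAC ⇒ B·AD·AC·B·ADB·AC·B·AD·AC·B·ADB·AC·B·ADB·B·AD·AC·B·ADB·AC·B·AD·AC·B·ADB·AC·B·AD
    A ↦ B
    B ↦ AC
    C ↦ AD
    D ↦ ADB

A->B, B->AC, C->AD, D->ADB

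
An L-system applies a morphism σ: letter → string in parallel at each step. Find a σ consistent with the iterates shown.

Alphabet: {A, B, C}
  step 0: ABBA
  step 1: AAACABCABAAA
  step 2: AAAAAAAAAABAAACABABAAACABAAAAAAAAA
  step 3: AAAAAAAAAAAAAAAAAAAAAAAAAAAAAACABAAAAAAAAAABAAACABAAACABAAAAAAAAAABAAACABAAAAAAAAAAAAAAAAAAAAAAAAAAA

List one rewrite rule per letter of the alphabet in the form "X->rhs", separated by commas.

A->AAA, B->CAB, C->AB

  step 2 ⇒ step 3: AAAAAAAAAABAAACABABAAACABAAAAAAAAA ⇒ AAA·AAA·AAA·AAA·AAA·AAA·AAA·AAA·AAA·AAA·CAB·AAA·AAA·AAA·AB·AAA·CAB·AAA·CAB·AAA·AAA·AAA·AB·AAA·CAB·AAA·AAA·AAA·AAA·AAA·AAA·AAA·AAA·AAA
    A ↦ AAA
    B ↦ CAB
    C ↦ AB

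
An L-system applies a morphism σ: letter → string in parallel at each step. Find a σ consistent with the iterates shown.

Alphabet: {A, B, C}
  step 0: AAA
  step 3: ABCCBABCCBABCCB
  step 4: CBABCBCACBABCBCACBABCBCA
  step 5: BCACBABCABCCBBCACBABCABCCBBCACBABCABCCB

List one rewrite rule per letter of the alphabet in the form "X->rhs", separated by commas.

  step 4 ⇒ step 5: CBABCBCACBABCBCACBABCBCA ⇒ BC·A·CB·A·BC·A·BC·CB·BC·A·CB·A·BC·A·BC·CB·BC·A·CB·A·BC·A·BC·CB
    A ↦ CB
    B ↦ A
    C ↦ BC

A->CB, B->A, C->BC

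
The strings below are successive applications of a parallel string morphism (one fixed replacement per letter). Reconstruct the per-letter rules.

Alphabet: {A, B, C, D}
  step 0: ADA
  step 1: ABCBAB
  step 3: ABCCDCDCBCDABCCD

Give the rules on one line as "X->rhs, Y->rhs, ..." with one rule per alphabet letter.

  step 0 ⇒ step 1: ADA ⇒ AB·CB·AB
    A ↦ AB
    D ↦ CB
    B ↦ C  (constrained at step 1)
    C ↦ CD  (constrained at step 1)

A->AB, B->C, C->CD, D->CB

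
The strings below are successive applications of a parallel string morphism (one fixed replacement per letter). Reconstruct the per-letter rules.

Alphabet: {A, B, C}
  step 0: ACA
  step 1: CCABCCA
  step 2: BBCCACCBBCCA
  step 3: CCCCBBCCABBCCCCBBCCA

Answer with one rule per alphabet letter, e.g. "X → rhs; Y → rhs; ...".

  step 2 ⇒ step 3: BBCCACCBBCCA ⇒ CC·CC·B·B·CCA·B·B·CC·CC·B·B·CCA
    A ↦ CCA
    B ↦ CC
    C ↦ B

A->CCA, B->CC, C->B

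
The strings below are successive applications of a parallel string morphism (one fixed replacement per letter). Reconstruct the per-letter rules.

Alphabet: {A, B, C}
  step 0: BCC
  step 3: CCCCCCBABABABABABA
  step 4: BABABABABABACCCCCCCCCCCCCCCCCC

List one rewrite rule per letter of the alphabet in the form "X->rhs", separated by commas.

  step 3 ⇒ step 4: CCCCCCBABABABABABA ⇒ BA·BA·BA·BA·BA·BA·CC·C·CC·C·CC·C·CC·C·CC·C·CC·C
    A ↦ C
    B ↦ CC
    C ↦ BA

A->C, B->CC, C->BA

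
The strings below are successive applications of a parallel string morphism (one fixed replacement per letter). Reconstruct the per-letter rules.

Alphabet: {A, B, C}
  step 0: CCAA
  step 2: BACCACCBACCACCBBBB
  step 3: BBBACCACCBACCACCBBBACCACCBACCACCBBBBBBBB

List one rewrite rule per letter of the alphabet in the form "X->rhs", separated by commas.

  step 2 ⇒ step 3: BACCACCBACCACCBBBB ⇒ BB·B·ACC·ACC·B·ACC·ACC·BB·B·ACC·ACC·B·ACC·ACC·BB·BB·BB·BB
    A ↦ B
    B ↦ BB
    C ↦ ACC

A->B, B->BB, C->ACC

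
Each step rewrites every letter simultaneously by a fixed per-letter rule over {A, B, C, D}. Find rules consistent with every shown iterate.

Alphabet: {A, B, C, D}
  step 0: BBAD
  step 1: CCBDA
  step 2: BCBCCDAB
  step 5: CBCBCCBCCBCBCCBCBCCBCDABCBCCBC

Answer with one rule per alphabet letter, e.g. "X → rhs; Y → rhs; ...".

A->B, B->C, C->BC, D->DA

  step 1 ⇒ step 2: CCBDA ⇒ BC·BC·C·DA·B
    A ↦ B
    B ↦ C
    C ↦ BC
    D ↦ DA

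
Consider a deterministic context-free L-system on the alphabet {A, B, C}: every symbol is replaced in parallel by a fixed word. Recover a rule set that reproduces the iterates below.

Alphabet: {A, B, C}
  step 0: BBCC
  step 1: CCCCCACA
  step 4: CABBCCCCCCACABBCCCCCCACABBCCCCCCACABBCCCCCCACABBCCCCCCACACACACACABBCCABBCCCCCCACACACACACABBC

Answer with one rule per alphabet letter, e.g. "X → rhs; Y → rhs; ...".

A->BBC, B->CC, C->CA

  step 0 ⇒ step 1: BBCC ⇒ CC·CC·CA·CA
    B ↦ CC
    C ↦ CA
    A ↦ BBC  (constrained at step 1)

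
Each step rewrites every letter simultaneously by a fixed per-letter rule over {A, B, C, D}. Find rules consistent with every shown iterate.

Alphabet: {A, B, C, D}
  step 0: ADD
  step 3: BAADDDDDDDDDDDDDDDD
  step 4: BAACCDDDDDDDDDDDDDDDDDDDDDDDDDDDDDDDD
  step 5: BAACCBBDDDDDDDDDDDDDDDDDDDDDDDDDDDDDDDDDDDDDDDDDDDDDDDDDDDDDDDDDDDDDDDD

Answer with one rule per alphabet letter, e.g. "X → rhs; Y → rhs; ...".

  step 4 ⇒ step 5: BAACCDDDDDDDDDDDDDDDDDDDDDDDDDDDDDDDD ⇒ BAA·C·C·B·B·DD·DD·DD·DD·DD·DD·DD·DD·DD·DD·DD·DD·DD·DD·DD·DD·DD·DD·DD·DD·DD·DD·DD·DD·DD·DD·DD·DD·DD·DD·DD·DD
    A ↦ C
    B ↦ BAA
    C ↦ B
    D ↦ DD

A->C, B->BAA, C->B, D->DD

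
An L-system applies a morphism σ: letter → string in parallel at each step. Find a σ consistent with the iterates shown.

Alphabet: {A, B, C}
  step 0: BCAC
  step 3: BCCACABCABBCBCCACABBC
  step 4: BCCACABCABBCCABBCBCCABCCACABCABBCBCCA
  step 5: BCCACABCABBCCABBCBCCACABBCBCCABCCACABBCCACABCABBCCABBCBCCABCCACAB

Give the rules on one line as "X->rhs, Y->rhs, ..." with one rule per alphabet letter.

A->B, B->BC, C->CA

  step 4 ⇒ step 5: BCCACABCABBCCABBCBCCABCCACABCABBCBCCA ⇒ BC·CA·CA·B·CA·B·BC·CA·B·BC·BC·CA·CA·B·BC·BC·CA·BC·CA·CA·B·BC·CA·CA·B·CA·B·BC·CA·B·BC·BC·CA·BC·CA·CA·B
    A ↦ B
    B ↦ BC
    C ↦ CA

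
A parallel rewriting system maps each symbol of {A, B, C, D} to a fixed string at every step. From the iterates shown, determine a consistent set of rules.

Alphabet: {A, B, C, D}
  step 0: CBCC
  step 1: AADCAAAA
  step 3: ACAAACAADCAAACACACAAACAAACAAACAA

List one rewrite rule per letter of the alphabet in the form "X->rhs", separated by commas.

  step 0 ⇒ step 1: CBCC ⇒ AA·DC·AA·AA
    B ↦ DC
    C ↦ AA
    A ↦ AC  (constrained at step 1)
    D ↦ BC  (constrained at step 1)

A->AC, B->DC, C->AA, D->BC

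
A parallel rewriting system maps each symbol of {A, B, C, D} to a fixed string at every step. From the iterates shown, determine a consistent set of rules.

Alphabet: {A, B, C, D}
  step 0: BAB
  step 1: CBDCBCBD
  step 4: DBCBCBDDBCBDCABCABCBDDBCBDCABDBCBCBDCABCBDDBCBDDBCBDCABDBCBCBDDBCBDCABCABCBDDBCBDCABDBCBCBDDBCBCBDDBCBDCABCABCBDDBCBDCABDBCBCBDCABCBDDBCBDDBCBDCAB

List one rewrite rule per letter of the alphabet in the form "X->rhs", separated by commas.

A->CB, B->CBD, C->DB, D->CAB

  step 0 ⇒ step 1: BAB ⇒ CBD·CB·CBD
    A ↦ CB
    B ↦ CBD
    C ↦ DB  (constrained at step 1)
    D ↦ CAB  (constrained at step 1)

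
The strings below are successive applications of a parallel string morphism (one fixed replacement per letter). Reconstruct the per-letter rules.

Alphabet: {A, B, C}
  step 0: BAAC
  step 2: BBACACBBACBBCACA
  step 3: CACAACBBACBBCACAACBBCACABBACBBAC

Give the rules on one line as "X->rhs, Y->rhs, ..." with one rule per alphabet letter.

  step 2 ⇒ step 3: BBACACBBACBBCACA ⇒ CA·CA·AC·BB·AC·BB·CA·CA·AC·BB·CA·CA·BB·AC·BB·AC
    A ↦ AC
    B ↦ CA
    C ↦ BB

A->AC, B->CA, C->BB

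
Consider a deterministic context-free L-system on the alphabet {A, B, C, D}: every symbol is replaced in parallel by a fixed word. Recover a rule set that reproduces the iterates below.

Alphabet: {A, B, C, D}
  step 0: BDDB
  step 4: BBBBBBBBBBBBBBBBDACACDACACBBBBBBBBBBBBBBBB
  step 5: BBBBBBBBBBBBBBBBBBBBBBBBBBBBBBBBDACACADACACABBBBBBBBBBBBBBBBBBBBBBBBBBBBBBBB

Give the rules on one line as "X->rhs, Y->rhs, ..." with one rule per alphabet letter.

  step 4 ⇒ step 5: BBBBBBBBBBBBBBBBDACACDACACBBBBBBBBBBBBBBBB ⇒ BB·BB·BB·BB·BB·BB·BB·BB·BB·BB·BB·BB·BB·BB·BB·BB·DA·C·A·C·A·DA·C·A·C·A·BB·BB·BB·BB·BB·BB·BB·BB·BB·BB·BB·BB·BB·BB·BB·BB
    A ↦ C
    B ↦ BB
    C ↦ A
    D ↦ DA

A->C, B->BB, C->A, D->DA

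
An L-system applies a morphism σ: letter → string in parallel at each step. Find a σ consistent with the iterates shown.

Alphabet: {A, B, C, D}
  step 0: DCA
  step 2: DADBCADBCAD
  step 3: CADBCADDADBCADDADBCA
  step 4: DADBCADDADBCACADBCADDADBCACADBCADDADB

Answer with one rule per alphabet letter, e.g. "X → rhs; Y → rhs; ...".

  step 3 ⇒ step 4: CADBCADDADBCADDADBCA ⇒ DA·DB·CA·D·DA·DB·CA·CA·DB·CA·D·DA·DB·CA·CA·DB·CA·D·DA·DB
    A ↦ DB
    B ↦ D
    C ↦ DA
    D ↦ CA

A->DB, B->D, C->DA, D->CA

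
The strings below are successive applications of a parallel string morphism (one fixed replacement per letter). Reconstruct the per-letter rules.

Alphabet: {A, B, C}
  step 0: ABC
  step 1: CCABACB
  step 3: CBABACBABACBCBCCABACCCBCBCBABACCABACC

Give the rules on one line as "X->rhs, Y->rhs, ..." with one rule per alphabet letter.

A->CC, B->ABA, C->CB

  step 0 ⇒ step 1: ABC ⇒ CC·ABA·CB
    A ↦ CC
    B ↦ ABA
    C ↦ CB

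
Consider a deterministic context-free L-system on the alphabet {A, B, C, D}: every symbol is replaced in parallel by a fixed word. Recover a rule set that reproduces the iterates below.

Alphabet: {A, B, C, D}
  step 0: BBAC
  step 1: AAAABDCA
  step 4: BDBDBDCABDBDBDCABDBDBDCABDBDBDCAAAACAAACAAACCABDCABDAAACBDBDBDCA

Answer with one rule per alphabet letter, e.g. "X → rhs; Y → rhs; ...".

A->BD, B->AA, C->CA, D->AC

  step 0 ⇒ step 1: BBAC ⇒ AA·AA·BD·CA
    A ↦ BD
    B ↦ AA
    C ↦ CA
    D ↦ AC  (constrained at step 1)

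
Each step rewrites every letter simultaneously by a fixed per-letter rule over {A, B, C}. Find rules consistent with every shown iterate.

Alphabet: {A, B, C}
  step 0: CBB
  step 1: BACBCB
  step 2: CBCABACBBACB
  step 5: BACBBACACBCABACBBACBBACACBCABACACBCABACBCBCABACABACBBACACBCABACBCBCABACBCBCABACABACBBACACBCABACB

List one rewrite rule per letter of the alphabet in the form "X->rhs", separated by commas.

  step 1 ⇒ step 2: BACBCB ⇒ CB·CA·BA·CB·BA·CB
    A ↦ CA
    B ↦ CB
    C ↦ BA

A->CA, B->CB, C->BA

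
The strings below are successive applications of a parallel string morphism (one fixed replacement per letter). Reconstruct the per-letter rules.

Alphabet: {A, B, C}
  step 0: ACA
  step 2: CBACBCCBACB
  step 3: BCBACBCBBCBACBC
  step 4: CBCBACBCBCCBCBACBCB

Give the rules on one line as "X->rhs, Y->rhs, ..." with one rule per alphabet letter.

A->BAC, B->C, C->B

  step 3 ⇒ step 4: BCBACBCBBCBACBC ⇒ C·B·C·BAC·B·C·B·C·C·B·C·BAC·B·C·B
    A ↦ BAC
    B ↦ C
    C ↦ B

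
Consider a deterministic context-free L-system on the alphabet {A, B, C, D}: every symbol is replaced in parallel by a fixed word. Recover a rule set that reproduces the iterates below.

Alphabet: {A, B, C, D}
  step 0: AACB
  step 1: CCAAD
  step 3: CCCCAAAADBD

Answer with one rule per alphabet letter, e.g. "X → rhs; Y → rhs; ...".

  step 0 ⇒ step 1: AACB ⇒ C·C·AA·D
    A ↦ C
    B ↦ D
    C ↦ AA
    D ↦ BD  (constrained at step 1)

A->C, B->D, C->AA, D->BD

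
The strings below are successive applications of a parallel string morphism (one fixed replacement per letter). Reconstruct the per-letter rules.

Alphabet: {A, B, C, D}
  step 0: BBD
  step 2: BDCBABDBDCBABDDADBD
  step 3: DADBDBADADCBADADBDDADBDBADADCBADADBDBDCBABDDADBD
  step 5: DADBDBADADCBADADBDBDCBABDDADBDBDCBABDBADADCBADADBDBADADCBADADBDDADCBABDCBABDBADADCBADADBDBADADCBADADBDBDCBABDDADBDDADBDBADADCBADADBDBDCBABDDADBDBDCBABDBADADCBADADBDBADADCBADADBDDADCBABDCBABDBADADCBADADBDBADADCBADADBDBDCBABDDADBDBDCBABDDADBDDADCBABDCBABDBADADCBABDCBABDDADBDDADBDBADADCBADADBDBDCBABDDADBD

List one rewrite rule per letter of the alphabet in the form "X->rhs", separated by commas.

A->CBA, B->DAD, C->BA, D->BD

  step 2 ⇒ step 3: BDCBABDBDCBABDDADBD ⇒ DAD·BD·BA·DAD·CBA·DAD·BD·DAD·BD·BA·DAD·CBA·DAD·BD·BD·CBA·BD·DAD·BD
    A ↦ CBA
    B ↦ DAD
    C ↦ BA
    D ↦ BD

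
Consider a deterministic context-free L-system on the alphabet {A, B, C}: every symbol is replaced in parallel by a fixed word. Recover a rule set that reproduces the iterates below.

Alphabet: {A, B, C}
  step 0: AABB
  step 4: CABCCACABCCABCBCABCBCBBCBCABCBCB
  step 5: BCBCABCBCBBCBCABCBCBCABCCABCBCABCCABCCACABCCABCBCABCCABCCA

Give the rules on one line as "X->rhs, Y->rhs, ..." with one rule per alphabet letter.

  step 4 ⇒ step 5: CABCCACABCCABCBCABCBCBBCBCABCBCB ⇒ BC·B·CA·BC·BC·B·BC·B·CA·BC·BC·B·CA·BC·CA·BC·B·CA·BC·CA·BC·CA·CA·BC·CA·BC·B·CA·BC·CA·BC·CA
    A ↦ B
    B ↦ CA
    C ↦ BC

A->B, B->CA, C->BC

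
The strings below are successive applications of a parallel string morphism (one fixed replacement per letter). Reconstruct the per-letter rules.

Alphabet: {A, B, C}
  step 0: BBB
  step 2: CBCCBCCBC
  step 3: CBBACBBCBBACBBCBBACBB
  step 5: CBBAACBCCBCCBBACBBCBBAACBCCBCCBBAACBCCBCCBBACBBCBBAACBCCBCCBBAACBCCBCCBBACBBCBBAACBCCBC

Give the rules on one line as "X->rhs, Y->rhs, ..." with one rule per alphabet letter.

A->CBC, B->A, C->CBB

  step 2 ⇒ step 3: CBCCBCCBC ⇒ CBB·A·CBB·CBB·A·CBB·CBB·A·CBB
    B ↦ A
    C ↦ CBB
    A ↦ CBC  (constrained at step 3)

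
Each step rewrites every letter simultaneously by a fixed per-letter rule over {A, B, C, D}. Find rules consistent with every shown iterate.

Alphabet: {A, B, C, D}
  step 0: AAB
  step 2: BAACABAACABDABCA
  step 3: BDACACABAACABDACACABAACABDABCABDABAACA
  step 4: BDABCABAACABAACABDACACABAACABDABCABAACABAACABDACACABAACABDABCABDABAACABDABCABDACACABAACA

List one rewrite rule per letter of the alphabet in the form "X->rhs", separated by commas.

  step 3 ⇒ step 4: BDACACABAACABDACACABAACABDABCABDABAACA ⇒ BDA·B·CA·BAA·CA·BAA·CA·BDA·CA·CA·BAA·CA·BDA·B·CA·BAA·CA·BAA·CA·BDA·CA·CA·BAA·CA·BDA·B·CA·BDA·BAA·CA·BDA·B·CA·BDA·CA·CA·BAA·CA
    A ↦ CA
    B ↦ BDA
    C ↦ BAA
    D ↦ B

A->CA, B->BDA, C->BAA, D->B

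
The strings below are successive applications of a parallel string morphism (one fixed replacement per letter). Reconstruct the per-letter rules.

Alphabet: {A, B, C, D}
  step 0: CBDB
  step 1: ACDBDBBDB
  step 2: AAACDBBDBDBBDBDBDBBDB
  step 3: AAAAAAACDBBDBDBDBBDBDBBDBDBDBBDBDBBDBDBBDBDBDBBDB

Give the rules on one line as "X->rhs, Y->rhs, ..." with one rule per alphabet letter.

  step 2 ⇒ step 3: AAACDBBDBDBBDBDBDBBDB ⇒ AA·AA·AA·AC·DBB·DB·DB·DBB·DB·DBB·DB·DB·DBB·DB·DBB·DB·DBB·DB·DB·DBB·DB
    A ↦ AA
    B ↦ DB
    C ↦ AC
    D ↦ DBB

A->AA, B->DB, C->AC, D->DBB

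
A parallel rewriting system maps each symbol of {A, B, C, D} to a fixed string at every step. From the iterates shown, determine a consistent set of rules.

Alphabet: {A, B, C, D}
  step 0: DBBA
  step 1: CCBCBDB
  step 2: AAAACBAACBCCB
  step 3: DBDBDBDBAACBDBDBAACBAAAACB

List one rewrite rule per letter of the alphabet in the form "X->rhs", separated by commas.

A->DB, B->CB, C->AA, D->C

  step 2 ⇒ step 3: AAAACBAACBCCB ⇒ DB·DB·DB·DB·AA·CB·DB·DB·AA·CB·AA·AA·CB
    A ↦ DB
    B ↦ CB
    C ↦ AA
  step 0 ⇒ step 1: DBBA ⇒ C·CB·CB·DB
    D ↦ C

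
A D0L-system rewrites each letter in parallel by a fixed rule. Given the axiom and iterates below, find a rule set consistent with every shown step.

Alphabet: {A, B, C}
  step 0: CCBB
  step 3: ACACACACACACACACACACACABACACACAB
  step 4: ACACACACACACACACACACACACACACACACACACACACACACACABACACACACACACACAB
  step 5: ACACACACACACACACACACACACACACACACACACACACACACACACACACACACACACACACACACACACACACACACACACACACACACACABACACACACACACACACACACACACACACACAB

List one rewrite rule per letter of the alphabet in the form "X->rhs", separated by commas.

A->AC, B->AB, C->AC

  step 4 ⇒ step 5: ACACACACACACACACACACACACACACACACACACACACACACACABACACACACACACACAB ⇒ AC·AC·AC·AC·AC·AC·AC·AC·AC·AC·AC·AC·AC·AC·AC·AC·AC·AC·AC·AC·AC·AC·AC·AC·AC·AC·AC·AC·AC·AC·AC·AC·AC·AC·AC·AC·AC·AC·AC·AC·AC·AC·AC·AC·AC·AC·AC·AB·AC·AC·AC·AC·AC·AC·AC·AC·AC·AC·AC·AC·AC·AC·AC·AB
    A ↦ AC
    B ↦ AB
    C ↦ AC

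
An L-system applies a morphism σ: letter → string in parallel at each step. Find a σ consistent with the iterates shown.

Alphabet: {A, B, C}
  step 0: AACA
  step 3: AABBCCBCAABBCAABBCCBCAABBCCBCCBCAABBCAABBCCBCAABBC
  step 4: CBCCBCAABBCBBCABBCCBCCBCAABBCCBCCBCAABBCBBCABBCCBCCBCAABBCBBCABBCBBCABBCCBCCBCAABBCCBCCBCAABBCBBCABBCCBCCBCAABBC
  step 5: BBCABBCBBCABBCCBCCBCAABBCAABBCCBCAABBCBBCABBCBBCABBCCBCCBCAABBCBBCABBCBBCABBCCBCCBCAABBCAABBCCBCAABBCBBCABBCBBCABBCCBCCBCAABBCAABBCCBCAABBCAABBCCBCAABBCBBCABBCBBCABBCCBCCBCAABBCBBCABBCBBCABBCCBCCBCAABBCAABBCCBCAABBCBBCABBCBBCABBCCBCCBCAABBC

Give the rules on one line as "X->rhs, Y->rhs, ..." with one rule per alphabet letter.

A->CBC, B->A, C->BBC

  step 4 ⇒ step 5: CBCCBCAABBCBBCABBCCBCCBCAABBCCBCCBCAABBCBBCABBCCBCCBCAABBCBBCABBCBBCABBCCBCCBCAABBCCBCCBCAABBCBBCABBCCBCCBCAABBC ⇒ BBC·A·BBC·BBC·A·BBC·CBC·CBC·A·A·BBC·A·A·BBC·CBC·A·A·BBC·BBC·A·BBC·BBC·A·BBC·CBC·CBC·A·A·BBC·BBC·A·BBC·BBC·A·BBC·CBC·CBC·A·A·BBC·A·A·BBC·CBC·A·A·BBC·BBC·A·BBC·BBC·A·BBC·CBC·CBC·A·A·BBC·A·A·BBC·CBC·A·A·BBC·A·A·BBC·CBC·A·A·BBC·BBC·A·BBC·BBC·A·BBC·CBC·CBC·A·A·BBC·BBC·A·BBC·BBC·A·BBC·CBC·CBC·A·A·BBC·A·A·BBC·CBC·A·A·BBC·BBC·A·BBC·BBC·A·BBC·CBC·CBC·A·A·BBC
    A ↦ CBC
    B ↦ A
    C ↦ BBC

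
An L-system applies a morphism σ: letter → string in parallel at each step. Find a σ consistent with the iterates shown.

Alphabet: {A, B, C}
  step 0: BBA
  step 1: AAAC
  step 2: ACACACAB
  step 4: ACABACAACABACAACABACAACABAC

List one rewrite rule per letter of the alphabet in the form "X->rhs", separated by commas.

A->AC, B->A, C->AB

  step 1 ⇒ step 2: AAAC ⇒ AC·AC·AC·AB
    A ↦ AC
    C ↦ AB
  step 0 ⇒ step 1: BBA ⇒ A·A·AC
    B ↦ A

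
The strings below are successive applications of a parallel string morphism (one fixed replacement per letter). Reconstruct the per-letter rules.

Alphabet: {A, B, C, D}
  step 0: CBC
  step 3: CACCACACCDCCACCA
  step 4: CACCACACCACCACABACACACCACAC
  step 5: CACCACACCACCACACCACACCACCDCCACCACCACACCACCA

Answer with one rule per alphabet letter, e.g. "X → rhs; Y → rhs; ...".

  step 4 ⇒ step 5: CACCACACCACCACABACACACCACAC ⇒ CA·C·CA·CA·C·CA·C·CA·CA·C·CA·CA·C·CA·C·CD·C·CA·C·CA·C·CA·CA·C·CA·C·CA
    A ↦ C
    B ↦ CD
    C ↦ CA
  step 3 ⇒ step 4: CACCACACCDCCACCA ⇒ CA·C·CA·CA·C·CA·C·CA·CA·BA·CA·CA·C·CA·CA·C
    D ↦ BA

A->C, B->CD, C->CA, D->BA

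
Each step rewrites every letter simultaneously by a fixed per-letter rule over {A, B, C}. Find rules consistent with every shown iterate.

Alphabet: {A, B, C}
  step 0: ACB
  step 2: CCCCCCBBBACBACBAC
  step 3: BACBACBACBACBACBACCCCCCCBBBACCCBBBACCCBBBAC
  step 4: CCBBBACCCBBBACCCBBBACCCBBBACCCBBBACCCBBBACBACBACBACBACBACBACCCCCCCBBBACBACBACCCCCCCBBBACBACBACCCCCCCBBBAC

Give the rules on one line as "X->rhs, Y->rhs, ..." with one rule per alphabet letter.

A->BB, B->CC, C->BAC

  step 3 ⇒ step 4: BACBACBACBACBACBACCCCCCCBBBACCCBBBACCCBBBAC ⇒ CC·BB·BAC·CC·BB·BAC·CC·BB·BAC·CC·BB·BAC·CC·BB·BAC·CC·BB·BAC·BAC·BAC·BAC·BAC·BAC·BAC·CC·CC·CC·BB·BAC·BAC·BAC·CC·CC·CC·BB·BAC·BAC·BAC·CC·CC·CC·BB·BAC
    A ↦ BB
    B ↦ CC
    C ↦ BAC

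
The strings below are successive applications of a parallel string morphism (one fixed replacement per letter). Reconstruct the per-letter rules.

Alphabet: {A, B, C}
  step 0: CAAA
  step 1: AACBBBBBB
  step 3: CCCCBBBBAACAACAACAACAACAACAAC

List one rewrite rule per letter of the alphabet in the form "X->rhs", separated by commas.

A->BB, B->C, C->AAC

  step 0 ⇒ step 1: CAAA ⇒ AAC·BB·BB·BB
    A ↦ BB
    C ↦ AAC
    B ↦ C  (constrained at step 1)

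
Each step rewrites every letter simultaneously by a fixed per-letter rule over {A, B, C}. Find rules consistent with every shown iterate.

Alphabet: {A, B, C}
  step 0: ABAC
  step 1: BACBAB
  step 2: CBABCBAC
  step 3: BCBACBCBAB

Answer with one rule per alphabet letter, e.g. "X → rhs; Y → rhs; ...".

A->BA, B->C, C->B

  step 2 ⇒ step 3: CBABCBAC ⇒ B·C·BA·C·B·C·BA·B
    A ↦ BA
    B ↦ C
    C ↦ B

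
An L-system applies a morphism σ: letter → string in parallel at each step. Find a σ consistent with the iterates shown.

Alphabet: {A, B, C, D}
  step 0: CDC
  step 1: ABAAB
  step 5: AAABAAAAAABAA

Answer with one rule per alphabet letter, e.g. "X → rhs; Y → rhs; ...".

  step 0 ⇒ step 1: CDC ⇒ AB·A·AB
    C ↦ AB
    D ↦ A
    A ↦ D  (constrained at step 1)
    B ↦ CD  (constrained at step 1)

A->D, B->CD, C->AB, D->A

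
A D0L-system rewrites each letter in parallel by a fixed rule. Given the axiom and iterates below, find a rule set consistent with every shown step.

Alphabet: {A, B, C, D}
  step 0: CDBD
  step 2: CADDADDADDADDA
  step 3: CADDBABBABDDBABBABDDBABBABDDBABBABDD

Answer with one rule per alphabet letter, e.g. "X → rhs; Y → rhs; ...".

A->DD, B->A, C->CA, D->BAB

  step 2 ⇒ step 3: CADDADDADDADDA ⇒ CA·DD·BAB·BAB·DD·BAB·BAB·DD·BAB·BAB·DD·BAB·BAB·DD
    A ↦ DD
    C ↦ CA
    D ↦ BAB
    B ↦ A  (constrained at step 0)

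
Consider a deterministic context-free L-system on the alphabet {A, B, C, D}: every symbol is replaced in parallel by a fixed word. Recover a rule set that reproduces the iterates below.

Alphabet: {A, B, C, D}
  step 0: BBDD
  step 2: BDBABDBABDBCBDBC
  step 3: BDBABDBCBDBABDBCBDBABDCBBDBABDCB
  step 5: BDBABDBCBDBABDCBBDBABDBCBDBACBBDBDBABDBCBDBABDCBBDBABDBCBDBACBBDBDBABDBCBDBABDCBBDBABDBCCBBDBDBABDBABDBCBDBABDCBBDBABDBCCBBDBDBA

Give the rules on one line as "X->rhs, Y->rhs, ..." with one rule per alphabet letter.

  step 2 ⇒ step 3: BDBABDBABDBCBDBC ⇒ BD·BA·BD·BC·BD·BA·BD·BC·BD·BA·BD·CB·BD·BA·BD·CB
    A ↦ BC
    B ↦ BD
    C ↦ CB
    D ↦ BA

A->BC, B->BD, C->CB, D->BA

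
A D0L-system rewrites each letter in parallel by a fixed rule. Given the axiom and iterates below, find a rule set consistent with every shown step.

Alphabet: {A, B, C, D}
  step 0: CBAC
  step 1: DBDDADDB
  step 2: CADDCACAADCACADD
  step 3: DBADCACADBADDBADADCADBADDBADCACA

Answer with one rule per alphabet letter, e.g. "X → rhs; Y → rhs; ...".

A->AD, B->DD, C->DB, D->CA

  step 2 ⇒ step 3: CADDCACAADCACADD ⇒ DB·AD·CA·CA·DB·AD·DB·AD·AD·CA·DB·AD·DB·AD·CA·CA
    A ↦ AD
    C ↦ DB
    D ↦ CA
  step 0 ⇒ step 1: CBAC ⇒ DB·DD·AD·DB
    B ↦ DD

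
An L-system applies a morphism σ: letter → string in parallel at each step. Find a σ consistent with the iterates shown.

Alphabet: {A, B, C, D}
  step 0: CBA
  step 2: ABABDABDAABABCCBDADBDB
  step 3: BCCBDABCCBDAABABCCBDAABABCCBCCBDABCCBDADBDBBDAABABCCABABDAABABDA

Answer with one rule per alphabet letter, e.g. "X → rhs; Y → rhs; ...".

  step 2 ⇒ step 3: ABABDABDAABABCCBDADBDB ⇒ BCC·BDA·BCC·BDA·ABA·BCC·BDA·ABA·BCC·BCC·BDA·BCC·BDA·DB·DB·BDA·ABA·BCC·ABA·BDA·ABA·BDA
    A ↦ BCC
    B ↦ BDA
    C ↦ DB
    D ↦ ABA

A->BCC, B->BDA, C->DB, D->ABA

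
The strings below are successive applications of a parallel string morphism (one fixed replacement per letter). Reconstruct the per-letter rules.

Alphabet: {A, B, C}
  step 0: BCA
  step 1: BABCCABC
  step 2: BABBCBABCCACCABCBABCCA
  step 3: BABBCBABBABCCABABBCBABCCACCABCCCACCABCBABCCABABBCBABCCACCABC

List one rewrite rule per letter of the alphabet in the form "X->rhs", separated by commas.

A->BC, B->BAB, C->CCA

  step 2 ⇒ step 3: BABBCBABCCACCABCBABCCA ⇒ BAB·BC·BAB·BAB·CCA·BAB·BC·BAB·CCA·CCA·BC·CCA·CCA·BC·BAB·CCA·BAB·BC·BAB·CCA·CCA·BC
    A ↦ BC
    B ↦ BAB
    C ↦ CCA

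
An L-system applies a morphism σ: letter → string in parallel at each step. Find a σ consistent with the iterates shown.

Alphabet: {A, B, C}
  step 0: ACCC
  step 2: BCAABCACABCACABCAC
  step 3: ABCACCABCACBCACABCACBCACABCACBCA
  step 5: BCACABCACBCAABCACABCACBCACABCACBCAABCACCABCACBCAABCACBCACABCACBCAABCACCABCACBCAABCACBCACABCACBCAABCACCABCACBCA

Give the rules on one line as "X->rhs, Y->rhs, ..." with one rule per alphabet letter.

A->C, B->A, C->BCA

  step 2 ⇒ step 3: BCAABCACABCACABCAC ⇒ A·BCA·C·C·A·BCA·C·BCA·C·A·BCA·C·BCA·C·A·BCA·C·BCA
    A ↦ C
    B ↦ A
    C ↦ BCA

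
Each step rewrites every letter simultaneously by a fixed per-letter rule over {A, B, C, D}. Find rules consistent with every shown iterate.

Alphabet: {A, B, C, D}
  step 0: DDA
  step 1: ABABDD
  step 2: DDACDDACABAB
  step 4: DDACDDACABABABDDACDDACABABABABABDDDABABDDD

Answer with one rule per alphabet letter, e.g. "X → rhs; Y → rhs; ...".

A->DD, B->AC, C->D, D->AB

  step 1 ⇒ step 2: ABABDD ⇒ DD·AC·DD·AC·AB·AB
    A ↦ DD
    B ↦ AC
    D ↦ AB
    C ↦ D  (constrained at step 2)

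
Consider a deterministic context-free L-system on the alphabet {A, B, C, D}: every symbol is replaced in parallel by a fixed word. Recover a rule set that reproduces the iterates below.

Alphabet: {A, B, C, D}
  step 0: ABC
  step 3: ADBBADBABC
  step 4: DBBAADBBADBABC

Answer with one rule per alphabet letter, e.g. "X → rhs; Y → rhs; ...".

A->DB, B->A, C->BC, D->B

  step 3 ⇒ step 4: ADBBADBABC ⇒ DB·B·A·A·DB·B·A·DB·A·BC
    A ↦ DB
    B ↦ A
    C ↦ BC
    D ↦ B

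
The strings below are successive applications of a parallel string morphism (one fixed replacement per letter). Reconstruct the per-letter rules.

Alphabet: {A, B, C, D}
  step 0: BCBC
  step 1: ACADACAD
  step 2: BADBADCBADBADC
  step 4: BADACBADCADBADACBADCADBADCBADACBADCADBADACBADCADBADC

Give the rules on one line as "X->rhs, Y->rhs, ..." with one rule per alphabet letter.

  step 1 ⇒ step 2: ACADACAD ⇒ B·AD·B·ADC·B·AD·B·ADC
    A ↦ B
    C ↦ AD
    D ↦ ADC
  step 0 ⇒ step 1: BCBC ⇒ AC·AD·AC·AD
    B ↦ AC

A->B, B->AC, C->AD, D->ADC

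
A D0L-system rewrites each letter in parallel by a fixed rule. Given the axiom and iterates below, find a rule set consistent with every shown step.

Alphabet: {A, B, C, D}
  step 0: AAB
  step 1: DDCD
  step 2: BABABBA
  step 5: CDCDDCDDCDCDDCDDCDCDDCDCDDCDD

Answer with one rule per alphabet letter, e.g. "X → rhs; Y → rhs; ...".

A->D, B->CD, C->B, D->BA

  step 1 ⇒ step 2: DDCD ⇒ BA·BA·B·BA
    C ↦ B
    D ↦ BA
  step 0 ⇒ step 1: AAB ⇒ D·D·CD
    A ↦ D
  step 0 ⇒ step 1: AAB ⇒ D·D·CD
    B ↦ CD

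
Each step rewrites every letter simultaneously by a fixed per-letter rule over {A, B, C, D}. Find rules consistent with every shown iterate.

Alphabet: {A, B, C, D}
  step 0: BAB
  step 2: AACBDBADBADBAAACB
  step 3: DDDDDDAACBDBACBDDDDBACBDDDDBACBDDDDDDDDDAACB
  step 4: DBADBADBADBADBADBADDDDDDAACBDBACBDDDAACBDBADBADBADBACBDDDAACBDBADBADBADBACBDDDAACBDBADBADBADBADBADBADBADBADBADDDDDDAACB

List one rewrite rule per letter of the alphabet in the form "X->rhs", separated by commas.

A->DDD, B->CB, C->AA, D->DBA

  step 3 ⇒ step 4: DDDDDDAACBDBACBDDDDBACBDDDDBACBDDDDDDDDDAACB ⇒ DBA·DBA·DBA·DBA·DBA·DBA·DDD·DDD·AA·CB·DBA·CB·DDD·AA·CB·DBA·DBA·DBA·DBA·CB·DDD·AA·CB·DBA·DBA·DBA·DBA·CB·DDD·AA·CB·DBA·DBA·DBA·DBA·DBA·DBA·DBA·DBA·DBA·DDD·DDD·AA·CB
    A ↦ DDD
    B ↦ CB
    C ↦ AA
    D ↦ DBA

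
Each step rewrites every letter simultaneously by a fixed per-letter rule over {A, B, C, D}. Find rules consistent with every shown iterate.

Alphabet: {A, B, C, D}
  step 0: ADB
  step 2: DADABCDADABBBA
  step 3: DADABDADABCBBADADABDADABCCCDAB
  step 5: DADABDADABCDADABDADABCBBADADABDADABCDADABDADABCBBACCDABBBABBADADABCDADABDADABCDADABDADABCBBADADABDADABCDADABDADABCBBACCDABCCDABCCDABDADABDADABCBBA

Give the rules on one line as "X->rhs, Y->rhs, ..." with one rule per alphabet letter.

  step 2 ⇒ step 3: DADABCDADABBBA ⇒ DA·DAB·DA·DAB·C·BBA·DA·DAB·DA·DAB·C·C·C·DAB
    A ↦ DAB
    B ↦ C
    C ↦ BBA
    D ↦ DA

A->DAB, B->C, C->BBA, D->DA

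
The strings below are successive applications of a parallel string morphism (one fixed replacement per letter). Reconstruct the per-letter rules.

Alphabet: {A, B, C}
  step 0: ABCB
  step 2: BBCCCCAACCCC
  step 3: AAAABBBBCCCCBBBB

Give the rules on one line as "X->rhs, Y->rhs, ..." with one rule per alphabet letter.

  step 2 ⇒ step 3: BBCCCCAACCCC ⇒ AA·AA·B·B·B·B·CC·CC·B·B·B·B
    A ↦ CC
    B ↦ AA
    C ↦ B

A->CC, B->AA, C->B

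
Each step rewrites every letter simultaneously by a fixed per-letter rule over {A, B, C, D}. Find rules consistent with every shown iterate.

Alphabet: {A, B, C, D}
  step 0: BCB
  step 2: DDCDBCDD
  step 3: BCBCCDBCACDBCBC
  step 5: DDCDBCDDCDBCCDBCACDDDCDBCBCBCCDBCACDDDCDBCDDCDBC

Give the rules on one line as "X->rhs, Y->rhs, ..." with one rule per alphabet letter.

A->DD, B->A, C->CD, D->BC

  step 2 ⇒ step 3: DDCDBCDD ⇒ BC·BC·CD·BC·A·CD·BC·BC
    B ↦ A
    C ↦ CD
    D ↦ BC
    A ↦ DD  (constrained at step 3)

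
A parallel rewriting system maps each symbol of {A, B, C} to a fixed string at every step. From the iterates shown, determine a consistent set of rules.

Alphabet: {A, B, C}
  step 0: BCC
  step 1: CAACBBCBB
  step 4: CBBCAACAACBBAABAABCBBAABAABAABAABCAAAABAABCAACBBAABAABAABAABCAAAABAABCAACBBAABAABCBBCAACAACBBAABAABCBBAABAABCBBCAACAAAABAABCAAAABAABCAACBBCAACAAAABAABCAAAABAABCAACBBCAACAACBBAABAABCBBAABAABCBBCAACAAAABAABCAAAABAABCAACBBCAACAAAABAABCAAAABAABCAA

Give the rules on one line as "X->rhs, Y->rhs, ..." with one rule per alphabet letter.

  step 0 ⇒ step 1: BCC ⇒ CAA·CBB·CBB
    B ↦ CAA
    C ↦ CBB
    A ↦ AAB  (constrained at step 1)

A->AAB, B->CAA, C->CBB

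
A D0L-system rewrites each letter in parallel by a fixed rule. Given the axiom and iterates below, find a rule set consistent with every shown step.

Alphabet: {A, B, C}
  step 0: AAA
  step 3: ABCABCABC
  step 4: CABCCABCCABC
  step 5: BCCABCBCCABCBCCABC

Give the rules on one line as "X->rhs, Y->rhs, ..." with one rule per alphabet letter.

A->C, B->A, C->BC

  step 4 ⇒ step 5: CABCCABCCABC ⇒ BC·C·A·BC·BC·C·A·BC·BC·C·A·BC
    A ↦ C
    B ↦ A
    C ↦ BC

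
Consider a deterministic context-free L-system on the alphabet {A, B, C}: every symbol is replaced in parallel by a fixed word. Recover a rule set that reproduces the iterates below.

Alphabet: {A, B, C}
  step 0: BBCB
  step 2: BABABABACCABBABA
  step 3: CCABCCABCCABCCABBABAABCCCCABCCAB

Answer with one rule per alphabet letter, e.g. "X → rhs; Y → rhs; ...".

  step 2 ⇒ step 3: BABABABACCABBABA ⇒ CC·AB·CC·AB·CC·AB·CC·AB·BA·BA·AB·CC·CC·AB·CC·AB
    A ↦ AB
    B ↦ CC
    C ↦ BA

A->AB, B->CC, C->BA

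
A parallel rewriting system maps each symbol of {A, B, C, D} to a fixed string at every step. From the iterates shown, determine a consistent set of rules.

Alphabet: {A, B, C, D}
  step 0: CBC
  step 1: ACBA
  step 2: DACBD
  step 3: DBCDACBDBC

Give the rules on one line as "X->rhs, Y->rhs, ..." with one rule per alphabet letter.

  step 2 ⇒ step 3: DACBD ⇒ DBC·D·A·CB·DBC
    A ↦ D
    B ↦ CB
    C ↦ A
    D ↦ DBC

A->D, B->CB, C->A, D->DBC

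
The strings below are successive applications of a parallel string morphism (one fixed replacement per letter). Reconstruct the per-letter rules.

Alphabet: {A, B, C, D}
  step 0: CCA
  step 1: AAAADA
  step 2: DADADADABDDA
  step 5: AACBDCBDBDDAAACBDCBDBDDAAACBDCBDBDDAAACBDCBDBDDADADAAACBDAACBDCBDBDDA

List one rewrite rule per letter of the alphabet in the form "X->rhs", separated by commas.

A->DA, B->C, C->AA, D->BD

  step 1 ⇒ step 2: AAAADA ⇒ DA·DA·DA·DA·BD·DA
    A ↦ DA
    D ↦ BD
    B ↦ C  (constrained at step 2)
  step 0 ⇒ step 1: CCA ⇒ AA·AA·DA
    C ↦ AA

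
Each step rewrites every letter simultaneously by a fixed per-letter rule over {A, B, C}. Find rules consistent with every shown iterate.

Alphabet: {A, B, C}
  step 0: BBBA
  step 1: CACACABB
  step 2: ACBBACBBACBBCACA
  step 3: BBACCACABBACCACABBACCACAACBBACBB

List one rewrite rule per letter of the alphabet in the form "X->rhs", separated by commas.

  step 2 ⇒ step 3: ACBBACBBACBBCACA ⇒ BB·AC·CA·CA·BB·AC·CA·CA·BB·AC·CA·CA·AC·BB·AC·BB
    A ↦ BB
    B ↦ CA
    C ↦ AC

A->BB, B->CA, C->AC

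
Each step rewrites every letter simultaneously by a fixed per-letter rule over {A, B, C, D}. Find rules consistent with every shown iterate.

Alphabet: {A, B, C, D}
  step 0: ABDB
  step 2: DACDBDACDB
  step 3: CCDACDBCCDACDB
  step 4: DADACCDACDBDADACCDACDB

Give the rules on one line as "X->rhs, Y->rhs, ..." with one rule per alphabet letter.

A->C, B->DB, C->DA, D->C

  step 3 ⇒ step 4: CCDACDBCCDACDB ⇒ DA·DA·C·C·DA·C·DB·DA·DA·C·C·DA·C·DB
    A ↦ C
    B ↦ DB
    C ↦ DA
    D ↦ C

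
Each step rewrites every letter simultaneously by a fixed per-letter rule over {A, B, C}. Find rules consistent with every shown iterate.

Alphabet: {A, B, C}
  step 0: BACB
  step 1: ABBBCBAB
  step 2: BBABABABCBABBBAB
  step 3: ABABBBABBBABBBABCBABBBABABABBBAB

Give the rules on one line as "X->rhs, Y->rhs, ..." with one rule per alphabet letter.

  step 2 ⇒ step 3: BBABABABCBABBBAB ⇒ AB·AB·BB·AB·BB·AB·BB·AB·CB·AB·BB·AB·AB·AB·BB·AB
    A ↦ BB
    B ↦ AB
    C ↦ CB

A->BB, B->AB, C->CB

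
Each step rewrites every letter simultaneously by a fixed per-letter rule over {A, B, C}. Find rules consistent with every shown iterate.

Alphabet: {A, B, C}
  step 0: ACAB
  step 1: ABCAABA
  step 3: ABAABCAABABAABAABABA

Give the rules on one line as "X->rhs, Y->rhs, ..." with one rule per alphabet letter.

A->AB, B->A, C->CA

  step 0 ⇒ step 1: ACAB ⇒ AB·CA·AB·A
    A ↦ AB
    B ↦ A
    C ↦ CA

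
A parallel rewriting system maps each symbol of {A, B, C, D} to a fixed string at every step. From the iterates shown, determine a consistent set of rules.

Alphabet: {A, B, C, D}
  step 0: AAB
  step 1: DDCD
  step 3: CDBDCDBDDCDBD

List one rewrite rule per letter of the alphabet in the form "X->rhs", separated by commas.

A->D, B->CD, C->A, D->BD

  step 0 ⇒ step 1: AAB ⇒ D·D·CD
    A ↦ D
    B ↦ CD
    C ↦ A  (constrained at step 1)
    D ↦ BD  (constrained at step 1)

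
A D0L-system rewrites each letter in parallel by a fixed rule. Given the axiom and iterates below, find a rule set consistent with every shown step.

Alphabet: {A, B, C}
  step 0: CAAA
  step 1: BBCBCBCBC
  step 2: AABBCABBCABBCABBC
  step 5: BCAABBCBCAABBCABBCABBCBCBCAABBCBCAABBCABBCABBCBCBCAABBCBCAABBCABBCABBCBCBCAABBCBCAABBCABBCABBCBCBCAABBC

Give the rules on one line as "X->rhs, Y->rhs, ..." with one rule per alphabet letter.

  step 1 ⇒ step 2: BBCBCBCBC ⇒ A·A·BBC·A·BBC·A·BBC·A·BBC
    B ↦ A
    C ↦ BBC
  step 0 ⇒ step 1: CAAA ⇒ BBC·BC·BC·BC
    A ↦ BC

A->BC, B->A, C->BBC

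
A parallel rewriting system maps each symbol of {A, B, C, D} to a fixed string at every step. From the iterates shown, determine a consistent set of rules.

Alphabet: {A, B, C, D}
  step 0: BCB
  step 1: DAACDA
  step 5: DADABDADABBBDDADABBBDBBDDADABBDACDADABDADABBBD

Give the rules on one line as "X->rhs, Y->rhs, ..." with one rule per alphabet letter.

  step 0 ⇒ step 1: BCB ⇒ DA·AC·DA
    B ↦ DA
    C ↦ AC
    A ↦ BD  (constrained at step 1)
    D ↦ B  (constrained at step 1)

A->BD, B->DA, C->AC, D->B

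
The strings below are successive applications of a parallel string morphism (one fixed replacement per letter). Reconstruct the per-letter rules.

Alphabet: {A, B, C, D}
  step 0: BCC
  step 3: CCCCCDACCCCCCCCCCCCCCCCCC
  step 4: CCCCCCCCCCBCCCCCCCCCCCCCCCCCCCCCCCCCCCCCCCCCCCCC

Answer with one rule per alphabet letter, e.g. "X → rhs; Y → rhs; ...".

  step 3 ⇒ step 4: CCCCCDACCCCCCCCCCCCCCCCCC ⇒ CC·CC·CC·CC·CC·B·C·CC·CC·CC·CC·CC·CC·CC·CC·CC·CC·CC·CC·CC·CC·CC·CC·CC·CC
    A ↦ C
    C ↦ CC
    D ↦ B
    B ↦ CDA  (constrained at step 0)

A->C, B->CDA, C->CC, D->B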